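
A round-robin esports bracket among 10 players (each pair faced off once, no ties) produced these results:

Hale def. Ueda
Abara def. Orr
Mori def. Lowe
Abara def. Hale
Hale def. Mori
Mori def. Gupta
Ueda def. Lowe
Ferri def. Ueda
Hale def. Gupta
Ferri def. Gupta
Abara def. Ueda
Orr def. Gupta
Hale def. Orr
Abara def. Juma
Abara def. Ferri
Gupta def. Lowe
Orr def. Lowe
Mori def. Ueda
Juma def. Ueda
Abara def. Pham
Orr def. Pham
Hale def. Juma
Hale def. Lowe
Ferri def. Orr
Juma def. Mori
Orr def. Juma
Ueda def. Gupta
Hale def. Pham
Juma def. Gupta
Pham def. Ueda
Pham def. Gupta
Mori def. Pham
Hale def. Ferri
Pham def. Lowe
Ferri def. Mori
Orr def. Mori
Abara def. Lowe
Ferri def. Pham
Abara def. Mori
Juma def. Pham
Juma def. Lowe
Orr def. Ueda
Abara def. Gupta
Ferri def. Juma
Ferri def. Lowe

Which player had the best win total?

Win totals: Lowe 0, Pham 3, Ferri 7, Hale 8, Ueda 2, Gupta 1, Orr 6, Mori 4, Juma 5, Abara 9.
Abara leads with 9 wins (next highest: 8).

Abara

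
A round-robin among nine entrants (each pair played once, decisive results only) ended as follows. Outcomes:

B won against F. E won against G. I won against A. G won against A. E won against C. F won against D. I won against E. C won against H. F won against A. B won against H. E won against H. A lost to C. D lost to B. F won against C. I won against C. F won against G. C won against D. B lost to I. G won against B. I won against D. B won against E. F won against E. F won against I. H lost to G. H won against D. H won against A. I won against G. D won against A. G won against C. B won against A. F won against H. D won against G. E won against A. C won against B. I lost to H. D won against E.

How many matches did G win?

4

G's results: beat A, B, C, H; lost to D, E, F, I.
That is 4 wins.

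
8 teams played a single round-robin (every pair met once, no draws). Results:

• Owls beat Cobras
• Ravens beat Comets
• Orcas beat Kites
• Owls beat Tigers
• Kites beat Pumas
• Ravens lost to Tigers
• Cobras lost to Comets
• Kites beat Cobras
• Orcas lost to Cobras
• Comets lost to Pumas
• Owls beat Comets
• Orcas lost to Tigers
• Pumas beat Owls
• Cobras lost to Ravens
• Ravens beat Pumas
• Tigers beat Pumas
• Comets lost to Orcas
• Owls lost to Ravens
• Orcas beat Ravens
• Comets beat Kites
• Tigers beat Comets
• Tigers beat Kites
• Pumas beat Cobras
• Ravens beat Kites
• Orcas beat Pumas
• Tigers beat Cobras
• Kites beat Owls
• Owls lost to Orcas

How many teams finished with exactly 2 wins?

1

Win totals: Orcas 5, Owls 3, Ravens 5, Tigers 6, Pumas 3, Comets 2, Kites 3, Cobras 1.
Exactly 2: Comets — 1 team.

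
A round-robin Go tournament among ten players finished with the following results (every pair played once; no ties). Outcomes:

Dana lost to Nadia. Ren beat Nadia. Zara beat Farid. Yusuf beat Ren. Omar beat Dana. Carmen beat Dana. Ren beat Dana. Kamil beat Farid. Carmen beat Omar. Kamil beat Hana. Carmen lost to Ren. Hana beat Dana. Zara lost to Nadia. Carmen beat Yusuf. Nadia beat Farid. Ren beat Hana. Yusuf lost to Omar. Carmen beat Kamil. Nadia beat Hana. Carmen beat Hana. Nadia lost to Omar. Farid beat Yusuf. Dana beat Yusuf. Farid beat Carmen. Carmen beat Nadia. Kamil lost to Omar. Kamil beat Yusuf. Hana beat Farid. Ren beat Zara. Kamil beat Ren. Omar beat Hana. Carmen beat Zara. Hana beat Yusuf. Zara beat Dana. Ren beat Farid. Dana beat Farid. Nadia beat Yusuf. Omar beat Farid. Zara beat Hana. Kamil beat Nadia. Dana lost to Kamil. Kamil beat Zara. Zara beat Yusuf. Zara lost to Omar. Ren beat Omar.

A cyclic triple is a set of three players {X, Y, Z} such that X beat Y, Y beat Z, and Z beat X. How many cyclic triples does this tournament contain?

Win totals: Nadia 5, Kamil 7, Farid 2, Omar 7, Yusuf 1, Zara 4, Carmen 7, Dana 2, Ren 7, Hana 3.
A player with w wins dominates both others in C(w,2) triples; summing gives 10 + 21 + 1 + 21 + 0 + 6 + 21 + 1 + 21 + 3 = 105 transitive triples.
Total triples C(10,3) = 120, so cyclic triples = 120 − 105 = 15.

15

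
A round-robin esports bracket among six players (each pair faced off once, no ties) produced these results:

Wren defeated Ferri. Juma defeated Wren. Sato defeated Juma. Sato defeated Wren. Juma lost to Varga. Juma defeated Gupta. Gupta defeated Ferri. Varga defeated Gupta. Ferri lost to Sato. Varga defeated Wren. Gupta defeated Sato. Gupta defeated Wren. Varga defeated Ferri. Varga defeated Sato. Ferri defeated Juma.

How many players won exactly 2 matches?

Win totals: Wren 1, Sato 3, Varga 5, Ferri 1, Juma 2, Gupta 3.
Exactly 2: Juma — 1 player.

1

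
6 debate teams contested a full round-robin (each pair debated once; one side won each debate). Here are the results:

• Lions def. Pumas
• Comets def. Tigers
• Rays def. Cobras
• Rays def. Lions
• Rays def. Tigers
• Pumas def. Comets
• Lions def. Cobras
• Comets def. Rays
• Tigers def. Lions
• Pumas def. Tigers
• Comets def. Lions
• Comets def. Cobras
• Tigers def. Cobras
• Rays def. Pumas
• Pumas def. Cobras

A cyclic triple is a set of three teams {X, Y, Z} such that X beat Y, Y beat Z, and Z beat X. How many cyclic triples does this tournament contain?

Win totals: Tigers 2, Cobras 0, Comets 4, Lions 2, Pumas 3, Rays 4.
A team with w wins dominates both others in C(w,2) triples; summing gives 1 + 0 + 6 + 1 + 3 + 6 = 17 transitive triples.
Total triples C(6,3) = 20, so cyclic triples = 20 − 17 = 3.

3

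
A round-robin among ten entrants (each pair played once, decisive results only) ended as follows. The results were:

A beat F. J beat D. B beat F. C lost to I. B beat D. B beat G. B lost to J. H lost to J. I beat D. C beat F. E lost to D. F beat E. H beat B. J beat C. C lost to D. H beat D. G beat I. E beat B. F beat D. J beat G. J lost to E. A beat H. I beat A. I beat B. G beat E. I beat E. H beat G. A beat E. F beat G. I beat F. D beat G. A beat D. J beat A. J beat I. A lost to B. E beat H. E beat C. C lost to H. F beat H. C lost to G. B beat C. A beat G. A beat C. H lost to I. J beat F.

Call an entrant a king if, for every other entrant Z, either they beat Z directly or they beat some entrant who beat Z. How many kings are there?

A reaches everyone (king).
B cannot reach J in two steps.
C cannot reach A, B, I, J in two steps.
D cannot reach A in two steps.
E reaches everyone (king).
F cannot reach A in two steps.
G reaches everyone (king).
H cannot reach J in two steps.
I reaches everyone (king).
J reaches everyone (king).
Kings: A, E, G, I, J — 5.

5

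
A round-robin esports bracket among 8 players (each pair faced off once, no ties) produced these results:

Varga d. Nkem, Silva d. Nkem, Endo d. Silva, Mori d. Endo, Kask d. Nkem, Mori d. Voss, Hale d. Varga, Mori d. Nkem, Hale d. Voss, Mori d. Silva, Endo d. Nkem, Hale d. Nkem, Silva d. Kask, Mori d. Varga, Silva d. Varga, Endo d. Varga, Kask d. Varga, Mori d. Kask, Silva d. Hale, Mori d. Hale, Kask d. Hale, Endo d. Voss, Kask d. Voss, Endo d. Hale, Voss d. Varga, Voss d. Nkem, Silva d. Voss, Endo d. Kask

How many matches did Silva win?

5

Silva's results: beat Voss, Hale, Nkem, Kask, Varga; lost to Endo, Mori.
That is 5 wins.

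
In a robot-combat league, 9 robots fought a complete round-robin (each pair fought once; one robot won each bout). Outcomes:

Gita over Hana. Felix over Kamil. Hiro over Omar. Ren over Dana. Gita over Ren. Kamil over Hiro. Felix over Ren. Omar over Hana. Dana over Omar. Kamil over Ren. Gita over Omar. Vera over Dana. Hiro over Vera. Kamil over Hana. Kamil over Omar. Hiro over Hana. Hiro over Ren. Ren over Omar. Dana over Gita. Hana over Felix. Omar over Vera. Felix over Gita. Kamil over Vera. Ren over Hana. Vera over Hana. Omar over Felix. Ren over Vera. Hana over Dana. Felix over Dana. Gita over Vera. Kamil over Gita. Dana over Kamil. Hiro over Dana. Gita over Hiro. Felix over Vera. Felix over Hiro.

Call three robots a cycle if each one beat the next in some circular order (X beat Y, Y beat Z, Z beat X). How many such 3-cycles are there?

20

Win totals: Gita 5, Dana 3, Kamil 6, Ren 4, Hiro 5, Felix 6, Hana 2, Omar 3, Vera 2.
A robot with w wins dominates both others in C(w,2) triples; summing gives 10 + 3 + 15 + 6 + 10 + 15 + 1 + 3 + 1 = 64 transitive triples.
Total triples C(9,3) = 84, so cyclic triples = 84 − 64 = 20.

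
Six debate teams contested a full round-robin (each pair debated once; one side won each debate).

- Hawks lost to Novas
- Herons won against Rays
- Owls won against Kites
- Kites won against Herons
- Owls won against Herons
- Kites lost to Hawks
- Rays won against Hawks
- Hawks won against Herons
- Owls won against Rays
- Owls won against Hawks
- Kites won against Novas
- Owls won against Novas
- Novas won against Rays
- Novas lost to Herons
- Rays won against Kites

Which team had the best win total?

Win totals: Herons 2, Hawks 2, Rays 2, Kites 2, Owls 5, Novas 2.
Owls leads with 5 wins (next highest: 2).

Owls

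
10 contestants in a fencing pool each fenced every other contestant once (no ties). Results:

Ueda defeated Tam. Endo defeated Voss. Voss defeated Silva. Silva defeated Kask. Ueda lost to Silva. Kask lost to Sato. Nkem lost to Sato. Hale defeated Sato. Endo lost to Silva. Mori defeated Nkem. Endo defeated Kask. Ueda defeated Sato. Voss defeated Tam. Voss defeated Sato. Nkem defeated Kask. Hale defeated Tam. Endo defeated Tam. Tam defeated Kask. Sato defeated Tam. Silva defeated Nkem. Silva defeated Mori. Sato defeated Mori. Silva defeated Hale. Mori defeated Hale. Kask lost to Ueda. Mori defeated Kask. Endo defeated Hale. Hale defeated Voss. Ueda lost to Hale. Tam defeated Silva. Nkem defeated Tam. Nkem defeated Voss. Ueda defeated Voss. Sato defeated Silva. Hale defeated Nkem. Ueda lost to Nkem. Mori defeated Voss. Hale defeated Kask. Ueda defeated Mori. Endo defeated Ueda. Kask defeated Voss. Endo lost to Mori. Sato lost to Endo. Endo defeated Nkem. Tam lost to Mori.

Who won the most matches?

Win totals: Sato 5, Endo 7, Tam 2, Ueda 5, Hale 6, Voss 3, Kask 1, Nkem 4, Mori 6, Silva 6.
Endo leads with 7 wins (next highest: 6).

Endo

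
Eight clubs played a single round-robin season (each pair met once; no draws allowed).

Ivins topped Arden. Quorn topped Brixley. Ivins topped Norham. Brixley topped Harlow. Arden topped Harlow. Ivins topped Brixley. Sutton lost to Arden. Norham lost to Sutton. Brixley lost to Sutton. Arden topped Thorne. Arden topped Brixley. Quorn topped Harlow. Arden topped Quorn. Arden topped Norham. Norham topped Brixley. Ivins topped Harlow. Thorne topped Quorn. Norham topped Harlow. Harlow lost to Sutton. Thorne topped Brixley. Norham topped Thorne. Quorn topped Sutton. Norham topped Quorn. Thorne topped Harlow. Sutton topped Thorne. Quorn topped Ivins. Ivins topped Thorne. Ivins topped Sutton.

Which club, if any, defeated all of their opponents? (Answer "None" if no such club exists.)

None

Highest win total is Ivins with 6 (out of 7 possible).
Ivins lost to Quorn, so no club went undefeated.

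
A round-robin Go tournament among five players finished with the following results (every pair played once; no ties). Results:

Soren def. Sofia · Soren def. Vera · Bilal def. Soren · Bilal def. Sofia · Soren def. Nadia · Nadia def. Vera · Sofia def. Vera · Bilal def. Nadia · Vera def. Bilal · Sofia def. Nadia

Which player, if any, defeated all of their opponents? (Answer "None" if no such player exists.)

None

Highest win total is Soren with 3 (out of 4 possible).
Soren lost to Bilal, so no player went undefeated.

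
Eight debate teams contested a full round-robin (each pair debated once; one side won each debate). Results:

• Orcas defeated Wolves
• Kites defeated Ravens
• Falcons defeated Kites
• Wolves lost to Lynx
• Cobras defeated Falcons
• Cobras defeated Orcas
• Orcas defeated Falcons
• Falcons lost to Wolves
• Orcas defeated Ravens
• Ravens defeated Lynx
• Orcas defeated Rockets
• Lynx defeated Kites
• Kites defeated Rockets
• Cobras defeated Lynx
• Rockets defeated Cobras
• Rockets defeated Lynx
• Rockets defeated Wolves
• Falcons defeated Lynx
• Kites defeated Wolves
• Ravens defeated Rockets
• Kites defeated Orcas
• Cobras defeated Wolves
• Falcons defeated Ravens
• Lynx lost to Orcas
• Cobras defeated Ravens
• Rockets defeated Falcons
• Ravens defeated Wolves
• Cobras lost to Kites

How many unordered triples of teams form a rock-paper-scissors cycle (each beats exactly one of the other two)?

13

Win totals: Kites 5, Orcas 5, Ravens 3, Falcons 3, Wolves 1, Cobras 5, Lynx 2, Rockets 4.
A team with w wins dominates both others in C(w,2) triples; summing gives 10 + 10 + 3 + 3 + 0 + 10 + 1 + 6 = 43 transitive triples.
Total triples C(8,3) = 56, so cyclic triples = 56 − 43 = 13.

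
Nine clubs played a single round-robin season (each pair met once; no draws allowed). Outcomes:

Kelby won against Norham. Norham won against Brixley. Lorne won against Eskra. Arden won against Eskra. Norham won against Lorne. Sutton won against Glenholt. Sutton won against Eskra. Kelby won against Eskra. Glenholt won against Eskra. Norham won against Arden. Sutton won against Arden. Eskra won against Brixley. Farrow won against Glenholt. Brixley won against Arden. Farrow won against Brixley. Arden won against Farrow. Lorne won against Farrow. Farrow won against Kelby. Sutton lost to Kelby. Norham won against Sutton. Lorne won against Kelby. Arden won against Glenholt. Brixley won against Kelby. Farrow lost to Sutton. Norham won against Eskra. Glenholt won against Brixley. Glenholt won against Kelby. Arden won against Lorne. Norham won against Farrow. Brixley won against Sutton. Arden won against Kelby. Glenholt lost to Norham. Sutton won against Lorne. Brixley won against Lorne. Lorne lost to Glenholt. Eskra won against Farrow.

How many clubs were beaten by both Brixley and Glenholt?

Brixley beat: Lorne, Arden, Sutton, Kelby.
Glenholt beat: Eskra, Lorne, Brixley, Kelby.
Both beat: Lorne, Kelby — 2.

2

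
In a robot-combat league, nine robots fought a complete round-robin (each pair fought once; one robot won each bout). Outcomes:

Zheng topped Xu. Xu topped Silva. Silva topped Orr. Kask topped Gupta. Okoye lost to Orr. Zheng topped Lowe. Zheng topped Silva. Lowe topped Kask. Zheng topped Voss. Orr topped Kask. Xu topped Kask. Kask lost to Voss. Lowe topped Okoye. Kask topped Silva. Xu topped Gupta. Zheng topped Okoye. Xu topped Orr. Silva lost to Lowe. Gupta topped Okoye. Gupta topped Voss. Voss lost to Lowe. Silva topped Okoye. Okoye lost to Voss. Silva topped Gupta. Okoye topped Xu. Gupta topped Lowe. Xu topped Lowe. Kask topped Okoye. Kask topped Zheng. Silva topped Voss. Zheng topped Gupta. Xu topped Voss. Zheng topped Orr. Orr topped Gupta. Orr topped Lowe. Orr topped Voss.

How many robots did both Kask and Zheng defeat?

Kask beat: Silva, Gupta, Okoye, Zheng.
Zheng beat: Silva, Xu, Gupta, Voss, Lowe, Okoye, Orr.
Both beat: Silva, Gupta, Okoye — 3.

3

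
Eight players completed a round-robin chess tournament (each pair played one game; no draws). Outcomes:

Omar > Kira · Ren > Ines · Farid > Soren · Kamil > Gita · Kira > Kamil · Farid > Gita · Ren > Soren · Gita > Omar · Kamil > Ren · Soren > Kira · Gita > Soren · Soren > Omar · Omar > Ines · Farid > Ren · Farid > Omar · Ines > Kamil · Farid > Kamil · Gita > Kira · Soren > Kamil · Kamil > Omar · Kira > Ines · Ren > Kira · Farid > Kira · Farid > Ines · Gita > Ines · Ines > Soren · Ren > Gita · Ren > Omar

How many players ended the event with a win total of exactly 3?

Win totals: Omar 2, Farid 7, Ines 2, Ren 5, Kira 2, Kamil 3, Gita 4, Soren 3.
Exactly 3: Kamil, Soren — 2 players.

2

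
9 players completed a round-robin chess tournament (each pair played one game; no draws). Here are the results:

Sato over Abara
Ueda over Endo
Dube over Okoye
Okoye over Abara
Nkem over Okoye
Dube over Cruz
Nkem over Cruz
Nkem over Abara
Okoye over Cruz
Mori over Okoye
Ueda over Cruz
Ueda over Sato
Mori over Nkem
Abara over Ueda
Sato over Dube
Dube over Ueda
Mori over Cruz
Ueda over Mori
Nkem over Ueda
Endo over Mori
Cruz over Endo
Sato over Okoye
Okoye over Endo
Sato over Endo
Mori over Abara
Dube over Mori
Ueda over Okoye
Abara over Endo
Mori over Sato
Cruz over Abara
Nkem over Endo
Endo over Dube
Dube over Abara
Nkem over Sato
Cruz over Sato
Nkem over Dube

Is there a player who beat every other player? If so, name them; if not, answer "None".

Highest win total is Nkem with 7 (out of 8 possible).
Nkem lost to Mori, so no player went undefeated.

None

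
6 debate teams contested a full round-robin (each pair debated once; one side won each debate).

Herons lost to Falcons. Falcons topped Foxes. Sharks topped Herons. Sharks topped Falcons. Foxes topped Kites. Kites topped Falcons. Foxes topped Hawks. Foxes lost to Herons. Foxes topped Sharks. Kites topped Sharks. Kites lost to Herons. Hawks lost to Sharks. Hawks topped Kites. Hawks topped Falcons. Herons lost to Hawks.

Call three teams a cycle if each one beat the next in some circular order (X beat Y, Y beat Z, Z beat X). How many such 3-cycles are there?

Win totals: Foxes 3, Falcons 2, Sharks 3, Herons 2, Hawks 3, Kites 2.
A team with w wins dominates both others in C(w,2) triples; summing gives 3 + 1 + 3 + 1 + 3 + 1 = 12 transitive triples.
Total triples C(6,3) = 20, so cyclic triples = 20 − 12 = 8.

8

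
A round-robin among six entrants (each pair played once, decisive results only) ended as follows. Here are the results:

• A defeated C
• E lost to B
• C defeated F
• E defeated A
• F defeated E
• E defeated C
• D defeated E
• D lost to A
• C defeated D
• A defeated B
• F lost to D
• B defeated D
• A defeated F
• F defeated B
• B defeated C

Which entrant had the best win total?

Win totals: A 4, B 3, C 2, D 2, E 2, F 2.
A leads with 4 wins (next highest: 3).

A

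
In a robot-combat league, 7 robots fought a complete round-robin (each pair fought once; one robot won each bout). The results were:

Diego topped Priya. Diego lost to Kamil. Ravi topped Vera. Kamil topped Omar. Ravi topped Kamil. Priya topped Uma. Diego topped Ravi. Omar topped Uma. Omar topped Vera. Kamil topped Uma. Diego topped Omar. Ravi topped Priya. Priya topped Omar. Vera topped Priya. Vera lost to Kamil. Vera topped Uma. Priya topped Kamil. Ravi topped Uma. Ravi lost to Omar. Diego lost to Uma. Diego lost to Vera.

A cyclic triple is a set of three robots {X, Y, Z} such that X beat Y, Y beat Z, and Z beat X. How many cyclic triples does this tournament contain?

Win totals: Priya 3, Kamil 4, Omar 3, Uma 1, Vera 3, Ravi 4, Diego 3.
A robot with w wins dominates both others in C(w,2) triples; summing gives 3 + 6 + 3 + 0 + 3 + 6 + 3 = 24 transitive triples.
Total triples C(7,3) = 35, so cyclic triples = 35 − 24 = 11.

11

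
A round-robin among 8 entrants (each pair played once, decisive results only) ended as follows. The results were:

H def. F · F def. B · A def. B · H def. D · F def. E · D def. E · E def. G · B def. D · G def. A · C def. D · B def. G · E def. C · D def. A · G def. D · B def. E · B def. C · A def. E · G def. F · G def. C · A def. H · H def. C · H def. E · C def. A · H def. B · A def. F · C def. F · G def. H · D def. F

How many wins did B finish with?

B's results: beat C, D, E, G; lost to A, F, H.
That is 4 wins.

4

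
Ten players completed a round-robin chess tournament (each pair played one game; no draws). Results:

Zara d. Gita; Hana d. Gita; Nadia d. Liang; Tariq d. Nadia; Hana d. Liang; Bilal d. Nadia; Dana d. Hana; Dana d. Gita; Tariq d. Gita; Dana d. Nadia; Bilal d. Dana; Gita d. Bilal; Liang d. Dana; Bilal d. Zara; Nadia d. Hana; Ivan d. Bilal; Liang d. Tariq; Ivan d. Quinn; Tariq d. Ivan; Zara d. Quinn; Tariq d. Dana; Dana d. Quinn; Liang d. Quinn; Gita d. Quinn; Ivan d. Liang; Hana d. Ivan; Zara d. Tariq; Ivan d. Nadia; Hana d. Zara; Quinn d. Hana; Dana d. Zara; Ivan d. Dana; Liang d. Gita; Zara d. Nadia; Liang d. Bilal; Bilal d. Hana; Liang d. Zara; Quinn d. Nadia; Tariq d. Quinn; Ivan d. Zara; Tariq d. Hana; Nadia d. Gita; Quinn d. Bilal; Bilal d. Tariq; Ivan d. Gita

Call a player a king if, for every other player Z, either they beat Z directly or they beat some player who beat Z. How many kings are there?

Quinn reaches everyone (king).
Nadia reaches everyone (king).
Bilal reaches everyone (king).
Dana reaches everyone (king).
Zara reaches everyone (king).
Hana reaches everyone (king).
Tariq reaches everyone (king).
Gita cannot reach Ivan, Liang in two steps.
Ivan reaches everyone (king).
Liang reaches everyone (king).
Kings: Quinn, Nadia, Bilal, Dana, Zara, Hana, Tariq, Ivan, Liang — 9.

9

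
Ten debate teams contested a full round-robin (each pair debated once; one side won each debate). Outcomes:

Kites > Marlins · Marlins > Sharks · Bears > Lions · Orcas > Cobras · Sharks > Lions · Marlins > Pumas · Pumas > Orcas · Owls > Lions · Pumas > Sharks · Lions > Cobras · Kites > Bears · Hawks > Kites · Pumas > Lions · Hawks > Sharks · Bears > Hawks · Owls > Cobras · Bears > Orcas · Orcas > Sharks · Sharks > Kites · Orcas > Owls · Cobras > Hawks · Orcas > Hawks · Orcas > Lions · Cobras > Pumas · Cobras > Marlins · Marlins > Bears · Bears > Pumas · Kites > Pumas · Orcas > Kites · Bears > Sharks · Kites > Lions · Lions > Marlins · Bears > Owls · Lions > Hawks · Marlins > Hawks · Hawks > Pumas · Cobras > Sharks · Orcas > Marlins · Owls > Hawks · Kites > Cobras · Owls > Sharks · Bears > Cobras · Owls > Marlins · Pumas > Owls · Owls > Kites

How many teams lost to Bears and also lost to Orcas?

Bears beat: Pumas, Hawks, Cobras, Sharks, Orcas, Owls, Lions.
Orcas beat: Kites, Hawks, Cobras, Sharks, Owls, Marlins, Lions.
Both beat: Hawks, Cobras, Sharks, Owls, Lions — 5.

5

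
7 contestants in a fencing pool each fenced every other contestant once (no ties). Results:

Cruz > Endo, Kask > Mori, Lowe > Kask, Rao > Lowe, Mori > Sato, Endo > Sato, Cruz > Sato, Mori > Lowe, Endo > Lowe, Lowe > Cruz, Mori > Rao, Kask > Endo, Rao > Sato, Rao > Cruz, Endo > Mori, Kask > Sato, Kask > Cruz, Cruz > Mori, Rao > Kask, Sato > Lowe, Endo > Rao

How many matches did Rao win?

4

Rao's results: beat Kask, Sato, Cruz, Lowe; lost to Mori, Endo.
That is 4 wins.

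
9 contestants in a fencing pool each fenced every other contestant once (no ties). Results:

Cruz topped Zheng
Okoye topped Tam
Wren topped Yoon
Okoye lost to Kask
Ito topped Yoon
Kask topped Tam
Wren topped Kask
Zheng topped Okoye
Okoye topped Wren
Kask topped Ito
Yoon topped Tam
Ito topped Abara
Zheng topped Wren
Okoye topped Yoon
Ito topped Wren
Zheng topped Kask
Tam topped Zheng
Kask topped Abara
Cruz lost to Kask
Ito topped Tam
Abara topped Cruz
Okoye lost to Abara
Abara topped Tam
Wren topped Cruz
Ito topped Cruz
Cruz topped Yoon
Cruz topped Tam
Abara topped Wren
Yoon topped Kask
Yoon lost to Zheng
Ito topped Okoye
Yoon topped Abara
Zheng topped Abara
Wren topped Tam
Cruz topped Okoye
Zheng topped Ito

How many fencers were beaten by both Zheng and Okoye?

Zheng beat: Okoye, Kask, Abara, Wren, Yoon, Ito.
Okoye beat: Tam, Wren, Yoon.
Both beat: Wren, Yoon — 2.

2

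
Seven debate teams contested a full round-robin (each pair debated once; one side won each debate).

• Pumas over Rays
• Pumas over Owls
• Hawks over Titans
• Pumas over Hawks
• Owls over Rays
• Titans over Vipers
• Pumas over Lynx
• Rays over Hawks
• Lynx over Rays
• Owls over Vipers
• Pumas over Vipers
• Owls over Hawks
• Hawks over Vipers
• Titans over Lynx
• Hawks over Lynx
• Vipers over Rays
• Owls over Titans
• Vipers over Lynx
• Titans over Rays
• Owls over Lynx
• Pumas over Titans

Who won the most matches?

Win totals: Titans 3, Vipers 2, Rays 1, Pumas 6, Owls 5, Lynx 1, Hawks 3.
Pumas leads with 6 wins (next highest: 5).

Pumas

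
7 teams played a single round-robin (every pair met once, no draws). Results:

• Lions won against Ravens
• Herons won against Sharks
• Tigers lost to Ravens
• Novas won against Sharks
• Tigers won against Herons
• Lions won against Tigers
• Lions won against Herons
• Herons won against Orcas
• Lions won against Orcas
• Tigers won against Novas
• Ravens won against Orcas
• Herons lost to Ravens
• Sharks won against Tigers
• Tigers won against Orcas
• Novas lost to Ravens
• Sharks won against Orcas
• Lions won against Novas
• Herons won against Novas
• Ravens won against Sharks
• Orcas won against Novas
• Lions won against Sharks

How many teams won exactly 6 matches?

Win totals: Herons 3, Lions 6, Novas 1, Orcas 1, Tigers 3, Sharks 2, Ravens 5.
Exactly 6: Lions — 1 team.

1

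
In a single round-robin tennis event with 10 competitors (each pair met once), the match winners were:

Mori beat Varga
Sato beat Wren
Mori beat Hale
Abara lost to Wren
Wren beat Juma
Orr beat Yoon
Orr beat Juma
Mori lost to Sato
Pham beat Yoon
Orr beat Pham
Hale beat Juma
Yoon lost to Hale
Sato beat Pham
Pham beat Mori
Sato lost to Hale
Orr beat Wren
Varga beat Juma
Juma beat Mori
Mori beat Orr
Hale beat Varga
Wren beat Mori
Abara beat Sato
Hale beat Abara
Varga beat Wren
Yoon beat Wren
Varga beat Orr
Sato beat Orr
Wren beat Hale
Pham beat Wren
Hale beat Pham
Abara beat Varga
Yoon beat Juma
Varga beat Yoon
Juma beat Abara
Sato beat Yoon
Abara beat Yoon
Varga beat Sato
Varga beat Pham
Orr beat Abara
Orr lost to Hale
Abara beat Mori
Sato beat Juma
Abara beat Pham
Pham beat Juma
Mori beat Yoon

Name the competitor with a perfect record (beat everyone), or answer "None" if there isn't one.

Highest win total is Hale with 7 (out of 9 possible).
Hale lost to Mori, Wren, so no competitor went undefeated.

None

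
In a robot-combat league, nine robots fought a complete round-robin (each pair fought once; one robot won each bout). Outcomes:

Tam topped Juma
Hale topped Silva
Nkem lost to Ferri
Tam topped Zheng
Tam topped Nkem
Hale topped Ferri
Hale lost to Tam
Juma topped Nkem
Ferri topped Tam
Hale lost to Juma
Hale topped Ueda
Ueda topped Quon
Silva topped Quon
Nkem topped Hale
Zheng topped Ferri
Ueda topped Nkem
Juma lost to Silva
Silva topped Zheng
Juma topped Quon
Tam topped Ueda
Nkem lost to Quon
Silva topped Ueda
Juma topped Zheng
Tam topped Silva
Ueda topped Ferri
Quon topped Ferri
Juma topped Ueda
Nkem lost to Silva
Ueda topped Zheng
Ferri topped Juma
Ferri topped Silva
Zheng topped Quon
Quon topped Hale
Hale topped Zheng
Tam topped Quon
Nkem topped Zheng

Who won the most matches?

Tam

Win totals: Silva 5, Quon 3, Zheng 2, Ferri 4, Hale 4, Ueda 4, Nkem 2, Tam 7, Juma 5.
Tam leads with 7 wins (next highest: 5).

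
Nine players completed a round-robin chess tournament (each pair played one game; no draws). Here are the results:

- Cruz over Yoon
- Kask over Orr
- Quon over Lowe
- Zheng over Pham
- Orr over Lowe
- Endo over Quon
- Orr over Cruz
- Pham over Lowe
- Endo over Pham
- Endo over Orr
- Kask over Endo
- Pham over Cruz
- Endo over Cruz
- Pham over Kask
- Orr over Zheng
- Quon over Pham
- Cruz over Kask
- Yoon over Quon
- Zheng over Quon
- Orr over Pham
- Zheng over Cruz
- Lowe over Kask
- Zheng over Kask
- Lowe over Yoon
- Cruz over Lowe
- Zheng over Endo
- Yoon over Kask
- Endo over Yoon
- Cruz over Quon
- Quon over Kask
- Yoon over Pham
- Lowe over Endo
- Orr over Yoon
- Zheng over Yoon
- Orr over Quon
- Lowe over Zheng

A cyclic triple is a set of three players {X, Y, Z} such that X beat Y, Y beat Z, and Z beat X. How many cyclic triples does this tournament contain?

22

Win totals: Cruz 4, Kask 2, Pham 3, Quon 3, Yoon 3, Endo 5, Orr 6, Zheng 6, Lowe 4.
A player with w wins dominates both others in C(w,2) triples; summing gives 6 + 1 + 3 + 3 + 3 + 10 + 15 + 15 + 6 = 62 transitive triples.
Total triples C(9,3) = 84, so cyclic triples = 84 − 62 = 22.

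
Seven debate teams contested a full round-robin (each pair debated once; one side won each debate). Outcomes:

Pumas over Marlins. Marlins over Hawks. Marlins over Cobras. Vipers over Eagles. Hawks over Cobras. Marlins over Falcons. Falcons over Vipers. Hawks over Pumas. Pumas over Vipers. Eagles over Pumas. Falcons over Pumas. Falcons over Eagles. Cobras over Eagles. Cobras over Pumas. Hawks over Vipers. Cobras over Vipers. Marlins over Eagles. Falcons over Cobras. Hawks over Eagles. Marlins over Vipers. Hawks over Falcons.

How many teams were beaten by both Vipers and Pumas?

0

Vipers beat: Eagles.
Pumas beat: Vipers, Marlins.
No one was beaten by both.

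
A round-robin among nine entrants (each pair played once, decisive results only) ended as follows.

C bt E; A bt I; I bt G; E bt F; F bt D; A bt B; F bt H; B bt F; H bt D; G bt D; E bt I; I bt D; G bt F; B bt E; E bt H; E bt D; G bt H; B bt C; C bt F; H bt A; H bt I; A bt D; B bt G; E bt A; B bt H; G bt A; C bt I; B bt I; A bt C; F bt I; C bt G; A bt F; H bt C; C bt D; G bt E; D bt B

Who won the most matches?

Win totals: A 5, B 6, C 5, D 1, E 5, F 3, G 5, H 4, I 2.
B leads with 6 wins (next highest: 5).

B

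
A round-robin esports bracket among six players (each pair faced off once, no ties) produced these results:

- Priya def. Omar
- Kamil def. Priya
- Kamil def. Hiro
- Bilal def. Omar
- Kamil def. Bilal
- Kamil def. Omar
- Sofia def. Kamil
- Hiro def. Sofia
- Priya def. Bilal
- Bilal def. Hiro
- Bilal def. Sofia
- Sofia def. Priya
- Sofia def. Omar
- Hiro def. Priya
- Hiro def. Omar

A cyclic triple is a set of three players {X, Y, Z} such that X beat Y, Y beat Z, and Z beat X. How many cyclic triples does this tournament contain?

Win totals: Hiro 3, Priya 2, Kamil 4, Bilal 3, Omar 0, Sofia 3.
A player with w wins dominates both others in C(w,2) triples; summing gives 3 + 1 + 6 + 3 + 0 + 3 = 16 transitive triples.
Total triples C(6,3) = 20, so cyclic triples = 20 − 16 = 4.

4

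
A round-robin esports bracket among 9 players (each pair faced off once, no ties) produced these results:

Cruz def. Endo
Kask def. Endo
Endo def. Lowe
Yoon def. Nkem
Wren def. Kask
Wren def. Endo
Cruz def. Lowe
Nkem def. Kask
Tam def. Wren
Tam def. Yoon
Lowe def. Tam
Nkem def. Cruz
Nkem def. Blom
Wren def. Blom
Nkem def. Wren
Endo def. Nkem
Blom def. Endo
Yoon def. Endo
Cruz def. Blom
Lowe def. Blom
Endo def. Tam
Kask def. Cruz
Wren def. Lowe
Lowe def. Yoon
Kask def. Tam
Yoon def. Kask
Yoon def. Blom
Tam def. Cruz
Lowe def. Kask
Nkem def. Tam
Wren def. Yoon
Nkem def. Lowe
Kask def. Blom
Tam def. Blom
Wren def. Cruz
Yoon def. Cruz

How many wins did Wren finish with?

Wren's results: beat Blom, Cruz, Kask, Yoon, Lowe, Endo; lost to Tam, Nkem.
That is 6 wins.

6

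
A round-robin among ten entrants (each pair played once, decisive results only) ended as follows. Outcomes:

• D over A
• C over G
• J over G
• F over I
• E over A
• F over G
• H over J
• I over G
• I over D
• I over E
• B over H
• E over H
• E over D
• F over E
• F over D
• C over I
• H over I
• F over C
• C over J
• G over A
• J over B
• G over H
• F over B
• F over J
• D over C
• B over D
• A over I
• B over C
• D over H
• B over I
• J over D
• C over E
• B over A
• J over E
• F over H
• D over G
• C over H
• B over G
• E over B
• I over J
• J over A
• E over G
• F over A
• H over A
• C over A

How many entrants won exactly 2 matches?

Win totals: A 1, B 6, C 6, D 4, E 5, F 9, G 2, H 3, I 4, J 5.
Exactly 2: G — 1 entrant.

1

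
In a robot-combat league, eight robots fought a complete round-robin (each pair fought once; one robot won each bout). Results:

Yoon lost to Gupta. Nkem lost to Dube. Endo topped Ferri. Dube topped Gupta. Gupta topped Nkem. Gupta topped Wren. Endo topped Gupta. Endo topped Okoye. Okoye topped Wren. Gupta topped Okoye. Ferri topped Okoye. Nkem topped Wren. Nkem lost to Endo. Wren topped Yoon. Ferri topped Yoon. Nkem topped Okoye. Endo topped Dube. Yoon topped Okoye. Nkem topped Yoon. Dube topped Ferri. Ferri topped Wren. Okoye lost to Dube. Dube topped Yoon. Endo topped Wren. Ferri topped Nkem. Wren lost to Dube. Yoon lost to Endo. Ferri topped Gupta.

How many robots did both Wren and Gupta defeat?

1

Wren beat: Yoon.
Gupta beat: Yoon, Nkem, Wren, Okoye.
Both beat: Yoon — 1.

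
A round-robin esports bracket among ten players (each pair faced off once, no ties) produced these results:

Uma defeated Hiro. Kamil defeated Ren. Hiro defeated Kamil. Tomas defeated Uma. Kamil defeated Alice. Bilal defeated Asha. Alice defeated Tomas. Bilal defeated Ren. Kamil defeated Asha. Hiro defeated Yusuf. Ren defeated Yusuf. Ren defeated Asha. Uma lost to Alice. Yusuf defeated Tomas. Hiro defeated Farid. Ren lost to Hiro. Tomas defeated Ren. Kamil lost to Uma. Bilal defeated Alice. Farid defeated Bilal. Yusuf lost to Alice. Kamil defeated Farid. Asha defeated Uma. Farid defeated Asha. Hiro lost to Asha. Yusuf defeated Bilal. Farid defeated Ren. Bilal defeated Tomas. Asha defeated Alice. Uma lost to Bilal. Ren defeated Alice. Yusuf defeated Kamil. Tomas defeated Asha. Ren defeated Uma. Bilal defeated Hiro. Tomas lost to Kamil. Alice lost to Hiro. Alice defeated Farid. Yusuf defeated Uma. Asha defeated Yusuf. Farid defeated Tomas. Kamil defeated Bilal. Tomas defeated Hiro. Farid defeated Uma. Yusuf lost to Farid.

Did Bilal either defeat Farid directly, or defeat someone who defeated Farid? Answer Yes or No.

Yes

Bilal did not beat Farid directly.
Bilal beat Asha, Uma, Alice, Tomas, Hiro, Ren. Of those, Alice beat Farid.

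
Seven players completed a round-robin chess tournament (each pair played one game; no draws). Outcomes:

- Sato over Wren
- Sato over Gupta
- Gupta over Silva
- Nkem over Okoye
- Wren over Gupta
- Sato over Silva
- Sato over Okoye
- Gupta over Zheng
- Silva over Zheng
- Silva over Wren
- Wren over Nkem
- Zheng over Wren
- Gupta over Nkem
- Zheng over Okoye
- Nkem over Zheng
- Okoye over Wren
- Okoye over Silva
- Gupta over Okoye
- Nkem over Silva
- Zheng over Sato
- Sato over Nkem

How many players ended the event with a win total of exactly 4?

1

Win totals: Silva 2, Okoye 2, Gupta 4, Wren 2, Nkem 3, Sato 5, Zheng 3.
Exactly 4: Gupta — 1 player.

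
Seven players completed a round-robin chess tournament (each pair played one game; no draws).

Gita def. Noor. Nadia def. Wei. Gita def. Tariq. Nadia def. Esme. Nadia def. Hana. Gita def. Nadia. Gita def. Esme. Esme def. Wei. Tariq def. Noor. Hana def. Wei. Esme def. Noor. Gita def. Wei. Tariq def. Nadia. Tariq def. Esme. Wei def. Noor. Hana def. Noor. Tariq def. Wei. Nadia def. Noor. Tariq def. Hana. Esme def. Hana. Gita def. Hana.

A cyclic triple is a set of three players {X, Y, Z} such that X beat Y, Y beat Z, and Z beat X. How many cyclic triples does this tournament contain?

Win totals: Esme 3, Noor 0, Nadia 4, Wei 1, Tariq 5, Gita 6, Hana 2.
A player with w wins dominates both others in C(w,2) triples; summing gives 3 + 0 + 6 + 0 + 10 + 15 + 1 = 35 transitive triples.
Total triples C(7,3) = 35, so cyclic triples = 35 − 35 = 0.

0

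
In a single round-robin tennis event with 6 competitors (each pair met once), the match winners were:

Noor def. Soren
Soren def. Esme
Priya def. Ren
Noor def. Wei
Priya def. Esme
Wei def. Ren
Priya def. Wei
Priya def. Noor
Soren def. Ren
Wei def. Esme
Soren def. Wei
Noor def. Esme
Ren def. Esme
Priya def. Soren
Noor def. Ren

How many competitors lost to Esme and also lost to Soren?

0

Esme beat: no one.
Soren beat: Wei, Esme, Ren.
No one was beaten by both.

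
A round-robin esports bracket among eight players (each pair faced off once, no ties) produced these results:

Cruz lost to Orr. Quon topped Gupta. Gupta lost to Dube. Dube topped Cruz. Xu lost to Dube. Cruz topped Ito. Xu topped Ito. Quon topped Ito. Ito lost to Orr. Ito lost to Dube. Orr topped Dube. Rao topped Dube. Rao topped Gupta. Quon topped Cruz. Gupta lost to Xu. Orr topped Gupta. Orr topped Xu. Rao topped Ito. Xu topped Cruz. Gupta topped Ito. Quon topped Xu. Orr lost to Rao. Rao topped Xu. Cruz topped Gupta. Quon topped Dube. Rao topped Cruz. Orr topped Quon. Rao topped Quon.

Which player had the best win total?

Rao

Win totals: Ito 0, Orr 6, Cruz 2, Xu 3, Rao 7, Quon 5, Gupta 1, Dube 4.
Rao leads with 7 wins (next highest: 6).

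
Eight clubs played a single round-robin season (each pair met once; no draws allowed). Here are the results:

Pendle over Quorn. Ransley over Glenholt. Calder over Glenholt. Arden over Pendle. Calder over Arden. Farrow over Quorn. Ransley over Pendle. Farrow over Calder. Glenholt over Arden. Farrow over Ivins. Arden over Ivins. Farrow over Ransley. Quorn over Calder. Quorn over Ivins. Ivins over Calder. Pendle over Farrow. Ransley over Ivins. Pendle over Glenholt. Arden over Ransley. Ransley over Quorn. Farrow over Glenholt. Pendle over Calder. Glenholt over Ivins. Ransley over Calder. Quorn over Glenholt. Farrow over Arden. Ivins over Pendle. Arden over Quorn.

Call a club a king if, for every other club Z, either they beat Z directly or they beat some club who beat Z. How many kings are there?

4

Farrow reaches everyone (king).
Calder cannot reach Farrow in two steps.
Quorn cannot reach Farrow, Ransley in two steps.
Arden reaches everyone (king).
Ivins cannot reach Ransley in two steps.
Pendle reaches everyone (king).
Glenholt cannot reach Farrow in two steps.
Ransley reaches everyone (king).
Kings: Farrow, Arden, Pendle, Ransley — 4.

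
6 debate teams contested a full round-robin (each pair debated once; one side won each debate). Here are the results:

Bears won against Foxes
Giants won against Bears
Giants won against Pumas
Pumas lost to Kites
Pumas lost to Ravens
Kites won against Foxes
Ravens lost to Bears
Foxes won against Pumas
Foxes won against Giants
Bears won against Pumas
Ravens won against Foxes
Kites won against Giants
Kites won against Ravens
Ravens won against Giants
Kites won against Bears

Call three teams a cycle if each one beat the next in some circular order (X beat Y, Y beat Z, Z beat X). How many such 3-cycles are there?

Of the C(6,3) = 20 triples, the cyclic ones are: {Giants, Foxes, Bears}; {Giants, Bears, Ravens}.
That is 2.

2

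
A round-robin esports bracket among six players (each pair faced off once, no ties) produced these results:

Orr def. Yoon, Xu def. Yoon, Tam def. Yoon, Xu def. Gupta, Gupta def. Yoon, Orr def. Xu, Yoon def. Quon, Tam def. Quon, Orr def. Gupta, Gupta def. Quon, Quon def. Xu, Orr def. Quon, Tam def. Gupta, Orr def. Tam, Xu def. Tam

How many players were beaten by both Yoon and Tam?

Yoon beat: Quon.
Tam beat: Gupta, Yoon, Quon.
Both beat: Quon — 1.

1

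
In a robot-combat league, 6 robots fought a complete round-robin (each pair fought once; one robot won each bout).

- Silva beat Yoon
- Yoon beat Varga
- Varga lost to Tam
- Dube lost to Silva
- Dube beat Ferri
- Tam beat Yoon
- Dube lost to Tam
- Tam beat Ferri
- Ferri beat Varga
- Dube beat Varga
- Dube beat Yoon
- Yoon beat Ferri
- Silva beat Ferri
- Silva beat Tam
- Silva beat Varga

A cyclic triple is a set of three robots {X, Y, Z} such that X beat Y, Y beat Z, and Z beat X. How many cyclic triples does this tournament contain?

Win totals: Dube 3, Varga 0, Yoon 2, Tam 4, Ferri 1, Silva 5.
A robot with w wins dominates both others in C(w,2) triples; summing gives 3 + 0 + 1 + 6 + 0 + 10 = 20 transitive triples.
Total triples C(6,3) = 20, so cyclic triples = 20 − 20 = 0.

0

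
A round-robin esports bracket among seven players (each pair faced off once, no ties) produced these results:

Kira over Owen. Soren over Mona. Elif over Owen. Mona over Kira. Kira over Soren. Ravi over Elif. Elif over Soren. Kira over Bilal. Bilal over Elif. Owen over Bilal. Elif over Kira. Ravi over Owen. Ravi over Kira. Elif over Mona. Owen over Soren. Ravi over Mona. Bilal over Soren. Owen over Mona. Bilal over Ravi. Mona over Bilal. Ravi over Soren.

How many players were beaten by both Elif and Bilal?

Elif beat: Soren, Mona, Kira, Owen.
Bilal beat: Soren, Ravi, Elif.
Both beat: Soren — 1.

1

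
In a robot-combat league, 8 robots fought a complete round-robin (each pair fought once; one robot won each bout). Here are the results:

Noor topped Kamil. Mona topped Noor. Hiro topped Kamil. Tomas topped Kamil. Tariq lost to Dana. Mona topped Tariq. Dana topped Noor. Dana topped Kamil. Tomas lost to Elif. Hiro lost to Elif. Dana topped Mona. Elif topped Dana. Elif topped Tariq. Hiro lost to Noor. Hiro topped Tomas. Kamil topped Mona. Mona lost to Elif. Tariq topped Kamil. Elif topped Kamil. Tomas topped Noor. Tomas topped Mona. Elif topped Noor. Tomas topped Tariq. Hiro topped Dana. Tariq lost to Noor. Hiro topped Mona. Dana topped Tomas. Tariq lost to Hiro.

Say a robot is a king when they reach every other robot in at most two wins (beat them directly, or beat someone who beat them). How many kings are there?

1

Elif reaches everyone (king).
Tariq cannot reach Elif, Tomas, Hiro, Dana, Noor in two steps.
Mona cannot reach Elif, Tomas, Dana in two steps.
Tomas cannot reach Elif, Dana in two steps.
Hiro cannot reach Elif in two steps.
Kamil cannot reach Elif, Tomas, Hiro, Dana in two steps.
Dana cannot reach Elif in two steps.
Noor cannot reach Elif in two steps.
Kings: Elif — 1.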